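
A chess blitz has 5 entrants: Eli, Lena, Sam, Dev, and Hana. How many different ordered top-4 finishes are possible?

There are 5 choices for 1st place, 4 for 2nd, and so on down to 2 for position 4.
That gives 5 × 4 × 3 × 2 = 120.

120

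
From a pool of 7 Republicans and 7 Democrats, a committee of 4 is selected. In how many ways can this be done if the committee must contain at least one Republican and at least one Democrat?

931

Total 4-person selections from all 14: C(14,4) = 1001.
Subtract selections that omit an entire group: no Republicans → C(7,4) = 35; no Democrats → C(7,4) = 35.
Both groups omitted at once is impossible, so 1001 − 70 = 931.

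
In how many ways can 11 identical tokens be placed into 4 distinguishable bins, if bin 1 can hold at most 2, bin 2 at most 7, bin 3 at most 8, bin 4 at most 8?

160

By stars and bars, unrestricted non-negative solutions to x_1+…+x_4 = 11 number C(11+3,3) = 364.
Subtract solutions that violate a single cap (substitute x_i' = x_i − (cap_i+1)): x_1 ≥ 3 gives C(11,3) = 165; x_2 ≥ 8 gives C(6,3) = 20; x_3 ≥ 9 gives C(5,3) = 10; x_4 ≥ 9 gives C(5,3) = 10. Together 205.
Add back pairs where two caps are both exceeded: 1 + 0 + 0 + 0 + 0 + 0 = 1.
By inclusion–exclusion the count is 364 − 205 + 1 = 160.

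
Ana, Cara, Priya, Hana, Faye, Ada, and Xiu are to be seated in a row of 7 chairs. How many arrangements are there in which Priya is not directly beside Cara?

There are 7! = 5040 arrangements in all. If Priya and Cara are adjacent, merging them into one block gives 2·(6)! = 1440 arrangements.
Complementary counting: 5040 − 1440 = 3600.

3600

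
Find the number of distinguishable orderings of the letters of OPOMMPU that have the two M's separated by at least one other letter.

There are 7!/(2!·2!·2!) = 630 arrangements of OPOMMPU in total.
If the two M's are adjacent, glue them into one block, leaving 6 items to arrange: (6)!/(2!·2!) = 180 ways.
Subtracting, 630 − 180 = 450 arrangements keep the M's apart.

450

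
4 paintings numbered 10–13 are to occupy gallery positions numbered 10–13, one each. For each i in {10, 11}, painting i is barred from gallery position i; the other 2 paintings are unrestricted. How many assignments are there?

Let Aᵢ (for i ∈ {10, 11}) be the placements that put painting i in its forbidden gallery position. Any j of these fix j positions, leaving (4−j)! ways to fill the rest, and there are C(2,j) ways to pick which j.
By inclusion–exclusion, the number of valid placements is Σ_{j=0}^{2} (−1)^j C(2,j)·(4−j)!.
Computing: 24 − 12 + 2 = 14.

14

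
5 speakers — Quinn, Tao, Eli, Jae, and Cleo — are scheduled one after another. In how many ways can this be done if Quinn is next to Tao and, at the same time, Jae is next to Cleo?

24

Treat {Quinn,Tao} as one block (2 orders) and {Jae,Cleo} as another (2 orders).
That leaves 3 units to arrange: 2 × 2 × 3! = 4 × 6 = 24.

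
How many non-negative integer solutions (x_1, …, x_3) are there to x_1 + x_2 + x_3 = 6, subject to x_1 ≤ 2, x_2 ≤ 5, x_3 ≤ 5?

Ignoring the caps, the number of non-negative solutions to x_1+…+x_3 = 6 is C(8,2) = 28.
Subtract solutions that violate a single cap (substitute x_i' = x_i − (cap_i+1)): x_1 ≥ 3 gives C(5,2) = 10; x_2 ≥ 6 gives C(2,2) = 1; x_3 ≥ 6 gives C(2,2) = 1. Together 12.
No two caps can be exceeded simultaneously, so the pair terms are all 0.
By inclusion–exclusion the count is 28 − 12 + 0 = 16.

16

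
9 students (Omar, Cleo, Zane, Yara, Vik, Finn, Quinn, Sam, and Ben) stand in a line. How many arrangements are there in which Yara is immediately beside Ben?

80640

Glue Yara and Ben into one block (2 internal orders), leaving 8 units to arrange in a row.
So the count is 2·(8)! = 80640.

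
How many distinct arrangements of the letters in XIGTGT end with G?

Fix G in the last position and arrange the remaining 5 letters.
Those 5 letters have T appearing twice, giving (5)!/(2!) = 60.

60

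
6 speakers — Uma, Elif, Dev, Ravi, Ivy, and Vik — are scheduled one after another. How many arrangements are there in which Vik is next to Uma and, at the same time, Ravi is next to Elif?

Treat {Vik,Uma} as one block (2 orders) and {Ravi,Elif} as another (2 orders).
That leaves 4 units to arrange: 2 × 2 × 4! = 4 × 24 = 96.

96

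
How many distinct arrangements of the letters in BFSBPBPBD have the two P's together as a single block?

1680

Treat the 2 copies of P as a single block. The multiset to arrange is then {PP, B, B, B, B, D, F, S}, 8 items in all.
That gives (8)!/(4!) = 1680 arrangements.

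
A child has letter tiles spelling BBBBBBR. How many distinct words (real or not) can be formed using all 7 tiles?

BBBBBBR has 7 letters with B appearing 6 times.
Dividing 7! = 5040 by 6! = 720 for the repeated letters gives 7.

7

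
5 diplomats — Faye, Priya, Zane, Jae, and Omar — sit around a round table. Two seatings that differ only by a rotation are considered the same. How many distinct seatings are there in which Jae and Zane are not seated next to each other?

12

Without the restriction there are (4)! = 24 seatings.
Seatings with Jae beside Zane: treat them as a block with 2 internal orders, giving 2 × (3)! = 12.
Subtracting, 24 − 12 = 12.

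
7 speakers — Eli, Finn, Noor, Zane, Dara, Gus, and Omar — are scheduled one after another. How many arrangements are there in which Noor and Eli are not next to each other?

Of the 7! = 5040 arrangements, those with Noor and Eli adjacent number 2 × 6! = 1440 (treat the pair as a block with 2 internal orders).
Complementary counting: 5040 − 1440 = 3600.

3600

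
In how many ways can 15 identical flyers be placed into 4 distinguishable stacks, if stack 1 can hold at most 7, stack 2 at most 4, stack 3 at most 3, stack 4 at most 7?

By stars and bars, unrestricted non-negative solutions to x_1+…+x_4 = 15 number C(15+3,3) = 816.
Subtract solutions that violate a single cap (substitute x_i' = x_i − (cap_i+1)): x_1 ≥ 8 gives C(10,3) = 120; x_2 ≥ 5 gives C(13,3) = 286; x_3 ≥ 4 gives C(14,3) = 364; x_4 ≥ 8 gives C(10,3) = 120. Together 890.
Add back pairs where two caps are both exceeded: 10 + 20 + 0 + 84 + 10 + 20 = 144.
By inclusion–exclusion the count is 816 − 890 + 144 = 70.

70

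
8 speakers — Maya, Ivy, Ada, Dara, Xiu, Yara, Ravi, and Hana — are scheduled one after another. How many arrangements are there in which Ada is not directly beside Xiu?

30240

Of the 8! = 40320 arrangements, those with Ada and Xiu adjacent number 2 × 7! = 10080 (treat the pair as a block with 2 internal orders).
Complementary counting: 40320 − 10080 = 30240.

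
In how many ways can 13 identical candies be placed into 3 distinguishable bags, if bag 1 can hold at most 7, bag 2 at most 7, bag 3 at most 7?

Without the upper bounds there are C(15,2) = 105 ways to split 13 among 3 bags.
Subtract solutions that violate a single cap (substitute x_i' = x_i − (cap_i+1)): x_1 ≥ 8 gives C(7,2) = 21; x_2 ≥ 8 gives C(7,2) = 21; x_3 ≥ 8 gives C(7,2) = 21. Together 63.
No two caps can be exceeded simultaneously, so the pair terms are all 0.
By inclusion–exclusion the count is 105 − 63 + 0 = 42.

42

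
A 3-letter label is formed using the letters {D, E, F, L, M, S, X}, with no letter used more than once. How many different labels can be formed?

210

With no repetition, fill the 3 letters in order: 7 choices, then 6, down to 5.
7 × 6 × 5 = 210.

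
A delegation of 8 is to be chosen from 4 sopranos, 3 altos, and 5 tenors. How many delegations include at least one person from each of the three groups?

With no constraint there are C(12,8) = 495 possible selections.
Selections missing a whole group: no sopranos → C(8,8) = 1; no altos → C(9,8) = 9; no tenors → C(7,8) = 0.
Add back selections omitting two groups (i.e. drawn from a single group): C(4,8) + C(3,8) + C(5,8) = 0.
By inclusion–exclusion: 495 − 10 + 0 = 485.

485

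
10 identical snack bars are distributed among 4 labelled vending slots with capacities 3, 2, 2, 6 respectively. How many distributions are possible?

Ignoring the caps, the number of non-negative solutions to x_1+…+x_4 = 10 is C(13,3) = 286.
Subtract solutions that violate a single cap (substitute x_i' = x_i − (cap_i+1)): x_1 ≥ 4 gives C(9,3) = 84; x_2 ≥ 3 gives C(10,3) = 120; x_3 ≥ 3 gives C(10,3) = 120; x_4 ≥ 7 gives C(6,3) = 20. Together 344.
Add back pairs where two caps are both exceeded: 20 + 20 + 0 + 35 + 1 + 1 = 77.
Subtract triples: 1 + 0 + 0 + 0 = 1.
By inclusion–exclusion the count is 286 − 344 + 77 − 1 = 18.

18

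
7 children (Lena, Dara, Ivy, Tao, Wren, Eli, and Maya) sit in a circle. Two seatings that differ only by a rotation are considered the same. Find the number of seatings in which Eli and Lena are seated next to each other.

240

Glue Eli and Lena into a block (2 internal orders). Seating 6 units around a circle gives (5)! arrangements.
So 2 × (5)! = 2 × 120 = 240.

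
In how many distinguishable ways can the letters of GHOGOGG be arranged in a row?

Letter multiplicities in GHOGOGG: G×4, H×1, O×2.
So there are 7! / (4!·2!) = 105 distinguishable arrangements.

105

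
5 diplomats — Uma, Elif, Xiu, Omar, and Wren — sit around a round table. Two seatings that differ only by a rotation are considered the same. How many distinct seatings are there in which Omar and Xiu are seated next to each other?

Treat {Omar, Xiu} as one unit (2 internal orders) and seat the resulting 4 units around the table: (3)! circular arrangements.
So 2 × (3)! = 2 × 6 = 12.

12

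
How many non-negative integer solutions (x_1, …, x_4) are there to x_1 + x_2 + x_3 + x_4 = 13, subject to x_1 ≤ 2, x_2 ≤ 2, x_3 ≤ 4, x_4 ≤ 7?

Ignoring the caps, the number of non-negative solutions to x_1+…+x_4 = 13 is C(16,3) = 560.
Subtract solutions that violate a single cap (substitute x_i' = x_i − (cap_i+1)): x_1 ≥ 3 gives C(13,3) = 286; x_2 ≥ 3 gives C(13,3) = 286; x_3 ≥ 5 gives C(11,3) = 165; x_4 ≥ 8 gives C(8,3) = 56. Together 793.
Add back pairs where two caps are both exceeded: 120 + 56 + 10 + 56 + 10 + 1 = 253.
Subtract triples: 10 + 0 + 0 + 0 = 10.
By inclusion–exclusion the count is 560 − 793 + 253 − 10 = 10.

10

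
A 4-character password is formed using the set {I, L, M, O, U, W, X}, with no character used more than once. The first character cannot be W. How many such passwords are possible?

720

The first character has 7−1 = 6 choices (anything except W).
The remaining 3 characters are filled from the other 6 symbols without repetition: 6 × 5 × 4 = 120.
Total: 6 × 120 = 720.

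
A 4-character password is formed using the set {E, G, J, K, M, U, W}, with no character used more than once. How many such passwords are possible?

840

This is a permutation of 4 out of 7: P(7,4) = 7!/3!.
That product is 7 × 6 × 5 × 4 = 840.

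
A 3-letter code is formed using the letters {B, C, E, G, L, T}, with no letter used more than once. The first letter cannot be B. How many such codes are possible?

100

The first letter has 6−1 = 5 choices (anything except B).
The remaining 2 letters are filled from the other 5 symbols without repetition: 5 × 4 = 20.
Total: 5 × 20 = 100.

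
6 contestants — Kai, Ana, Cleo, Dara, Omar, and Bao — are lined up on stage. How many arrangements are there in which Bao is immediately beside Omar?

Place the 4 others and the Bao-Omar pair as 5 objects in a line; the pair has 2 internal arrangements.
So the count is 2·(5)! = 240.

240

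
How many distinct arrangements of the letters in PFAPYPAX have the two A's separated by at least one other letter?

2520

There are 8!/(3!·2!) = 3360 arrangements of PFAPYPAX in total.
Arrangements with the A's together: treat AA as one letter, giving (7)!/(3!) = 840.
Hence 3360 − 840 = 2520.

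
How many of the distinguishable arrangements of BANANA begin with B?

10

Fix B in the first position and arrange the remaining 5 letters.
Those 5 letters have A appearing 3 times and N appearing twice, giving (5)!/(3!·2!) = 10.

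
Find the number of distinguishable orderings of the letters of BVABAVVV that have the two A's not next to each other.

315

Total arrangements of BVABAVVV: 8!/(4!·2!·2!) = 420.
If the two A's are adjacent, glue them into one block, leaving 7 items to arrange: (7)!/(4!·2!) = 105 ways.
Hence 420 − 105 = 315.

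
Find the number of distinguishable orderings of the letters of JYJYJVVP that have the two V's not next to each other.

There are 8!/(3!·2!·2!) = 1680 arrangements of JYJYJVVP in total.
Arrangements with the V's together: treat VV as one letter, giving (7)!/(3!·2!) = 420.
Hence 1680 − 420 = 1260.

1260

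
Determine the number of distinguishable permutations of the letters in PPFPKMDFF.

The 9 letters of PPFPKMDFF have repeats: F appearing 3 times and P appearing 3 times.
The number of distinct arrangements is 9!/(3!·3!) = 362880/36 = 10080.

10080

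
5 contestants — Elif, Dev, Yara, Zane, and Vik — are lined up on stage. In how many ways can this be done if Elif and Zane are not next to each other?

Of the 5! = 120 arrangements, those with Elif and Zane adjacent number 2 × 4! = 48 (treat the pair as a block with 2 internal orders).
So 120 − 48 = 72 arrangements keep them apart.

72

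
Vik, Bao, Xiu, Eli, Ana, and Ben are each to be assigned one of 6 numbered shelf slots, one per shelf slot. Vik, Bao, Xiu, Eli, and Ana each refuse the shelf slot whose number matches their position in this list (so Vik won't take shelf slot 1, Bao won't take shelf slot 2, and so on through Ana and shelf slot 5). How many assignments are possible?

Let Aᵢ (for 1 ≤ i ≤ 5) be the placements that put person i in their forbidden shelf slot. Any j of these fix j positions, leaving (6−j)! ways to fill the rest, and there are C(5,j) ways to pick which j.
By inclusion–exclusion, the number of valid placements is Σ_{j=0}^{5} (−1)^j C(5,j)·(6−j)!.
Computing: 720 − 600 + 240 − 60 + 10 − 1 = 309.

309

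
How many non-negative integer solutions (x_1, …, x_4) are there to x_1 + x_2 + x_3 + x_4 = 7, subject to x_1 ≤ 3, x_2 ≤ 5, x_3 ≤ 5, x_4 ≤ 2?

Ignoring the caps, the number of non-negative solutions to x_1+…+x_4 = 7 is C(10,3) = 120.
Subtract solutions that violate a single cap (substitute x_i' = x_i − (cap_i+1)): x_1 ≥ 4 gives C(6,3) = 20; x_2 ≥ 6 gives C(4,3) = 4; x_3 ≥ 6 gives C(4,3) = 4; x_4 ≥ 3 gives C(7,3) = 35. Together 63.
Add back pairs where two caps are both exceeded: 0 + 0 + 1 + 0 + 0 + 0 = 1.
By inclusion–exclusion the count is 120 − 63 + 1 = 58.

58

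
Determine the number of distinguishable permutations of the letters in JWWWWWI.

42

Letter multiplicities in JWWWWWI: I×1, J×1, W×5.
So there are 7! / (5!) = 42 distinguishable arrangements.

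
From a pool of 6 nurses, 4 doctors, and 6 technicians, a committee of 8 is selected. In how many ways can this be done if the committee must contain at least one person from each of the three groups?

Unrestricted: C(16,8) = 12870 ways to pick any 8 of the 16.
Subtract selections that omit an entire group: no nurses → C(10,8) = 45; no doctors → C(12,8) = 495; no technicians → C(10,8) = 45.
Add back selections omitting two groups (i.e. drawn from a single group): C(6,8) + C(4,8) + C(6,8) = 0.
By inclusion–exclusion: 12870 − 585 + 0 = 12285.

12285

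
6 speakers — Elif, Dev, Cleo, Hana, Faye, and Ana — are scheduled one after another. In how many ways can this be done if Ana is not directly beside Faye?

480

Of the 6! = 720 arrangements, those with Ana and Faye adjacent number 2 × 5! = 240 (treat the pair as a block with 2 internal orders).
Complementary counting: 720 − 240 = 480.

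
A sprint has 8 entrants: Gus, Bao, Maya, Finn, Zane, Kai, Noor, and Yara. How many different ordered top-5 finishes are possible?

6720

There are 8 choices for 1st place, 7 for 2nd, and so on down to 4 for position 5.
That gives 8 × 7 × 6 × 5 × 4 = 6720.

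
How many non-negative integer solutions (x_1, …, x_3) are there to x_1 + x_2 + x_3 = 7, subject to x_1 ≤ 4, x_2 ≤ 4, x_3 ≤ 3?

14

By stars and bars, unrestricted non-negative solutions to x_1+…+x_3 = 7 number C(7+2,2) = 36.
Subtract solutions that violate a single cap (substitute x_i' = x_i − (cap_i+1)): x_1 ≥ 5 gives C(4,2) = 6; x_2 ≥ 5 gives C(4,2) = 6; x_3 ≥ 4 gives C(5,2) = 10. Together 22.
No two caps can be exceeded simultaneously, so the pair terms are all 0.
By inclusion–exclusion the count is 36 − 22 + 0 = 14.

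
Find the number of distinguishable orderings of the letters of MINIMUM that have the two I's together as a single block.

Treat the 2 copies of I as a single block. The multiset to arrange is then {II, M, M, M, N, U}, 6 items in all.
That gives (6)!/(3!) = 120 arrangements.

120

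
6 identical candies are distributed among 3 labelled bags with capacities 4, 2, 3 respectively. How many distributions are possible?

9

Ignoring the caps, the number of non-negative solutions to x_1+…+x_3 = 6 is C(8,2) = 28.
Subtract solutions that violate a single cap (substitute x_i' = x_i − (cap_i+1)): x_1 ≥ 5 gives C(3,2) = 3; x_2 ≥ 3 gives C(5,2) = 10; x_3 ≥ 4 gives C(4,2) = 6. Together 19.
No two caps can be exceeded simultaneously, so the pair terms are all 0.
By inclusion–exclusion the count is 28 − 19 + 0 = 9.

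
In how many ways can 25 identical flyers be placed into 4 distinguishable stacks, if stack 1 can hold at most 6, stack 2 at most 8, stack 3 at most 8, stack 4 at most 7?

By stars and bars, unrestricted non-negative solutions to x_1+…+x_4 = 25 number C(25+3,3) = 3276.
Subtract solutions that violate a single cap (substitute x_i' = x_i − (cap_i+1)): x_1 ≥ 7 gives C(21,3) = 1330; x_2 ≥ 9 gives C(19,3) = 969; x_3 ≥ 9 gives C(19,3) = 969; x_4 ≥ 8 gives C(20,3) = 1140. Together 4408.
Add back pairs where two caps are both exceeded: 220 + 220 + 286 + 120 + 165 + 165 = 1176.
Subtract triples: 1 + 4 + 4 + 0 = 9.
By inclusion–exclusion the count is 3276 − 4408 + 1176 − 9 = 35.

35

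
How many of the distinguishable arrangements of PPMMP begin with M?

4

With the first slot taken by M, it remains to arrange the other 4 letters (PPMP).
Those 4 letters have P appearing 3 times, giving (4)!/(3!) = 4.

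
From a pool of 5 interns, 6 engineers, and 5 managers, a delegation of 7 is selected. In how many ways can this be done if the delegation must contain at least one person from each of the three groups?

10660

Total 7-person selections from all 16: C(16,7) = 11440.
Subtract selections that omit an entire group: no interns → C(11,7) = 330; no engineers → C(10,7) = 120; no managers → C(11,7) = 330.
Add back selections omitting two groups (i.e. drawn from a single group): C(5,7) + C(6,7) + C(5,7) = 0.
By inclusion–exclusion: 11440 − 780 + 0 = 10660.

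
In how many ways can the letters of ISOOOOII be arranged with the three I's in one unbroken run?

Treat the 3 copies of I as a single block. The multiset to arrange is then {III, O, O, O, O, S}, 6 items in all.
That gives (6)!/(4!) = 30 arrangements.

30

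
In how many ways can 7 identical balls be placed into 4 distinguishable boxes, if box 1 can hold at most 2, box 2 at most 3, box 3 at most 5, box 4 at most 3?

43

Without the upper bounds there are C(10,3) = 120 ways to split 7 among 4 boxes.
Subtract solutions that violate a single cap (substitute x_i' = x_i − (cap_i+1)): x_1 ≥ 3 gives C(7,3) = 35; x_2 ≥ 4 gives C(6,3) = 20; x_3 ≥ 6 gives C(4,3) = 4; x_4 ≥ 4 gives C(6,3) = 20. Together 79.
Add back pairs where two caps are both exceeded: 1 + 0 + 1 + 0 + 0 + 0 = 2.
By inclusion–exclusion the count is 120 − 79 + 2 = 43.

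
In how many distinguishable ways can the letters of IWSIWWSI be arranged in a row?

Letter multiplicities in IWSIWWSI: I×3, S×2, W×3.
The number of distinct arrangements is 8!/(3!·3!·2!) = 40320/72 = 560.

560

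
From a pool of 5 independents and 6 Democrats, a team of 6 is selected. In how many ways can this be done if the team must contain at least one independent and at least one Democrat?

Unrestricted: C(11,6) = 462 ways to pick any 6 of the 11.
Subtract selections that omit an entire group: no independents → C(6,6) = 1; no Democrats → C(5,6) = 0.
Both groups omitted at once is impossible, so 462 − 1 = 461.

461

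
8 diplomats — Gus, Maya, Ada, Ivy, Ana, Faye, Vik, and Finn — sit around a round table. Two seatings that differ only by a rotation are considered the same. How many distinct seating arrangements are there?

5040

Around a circle, 8 distinct people have 8!/8 = (7)! = 5040 rotationally distinct seatings.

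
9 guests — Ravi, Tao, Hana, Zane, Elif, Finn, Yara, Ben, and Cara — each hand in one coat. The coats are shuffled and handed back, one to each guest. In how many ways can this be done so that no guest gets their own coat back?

Count assignments avoiding every fixed point. For any j of the 9 guests fixed to their own coat, the other 9−j can be arranged in (9−j)! ways.
By inclusion–exclusion this is Σ_{j=0}^{9} (−1)^j C(9,j)·(9−j)!.
Computing: 362880 − 362880 + 181440 − 60480 + 15120 − 3024 + 504 − 72 + 9 − 1 = 133496.

133496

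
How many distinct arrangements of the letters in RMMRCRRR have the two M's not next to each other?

Total arrangements of RMMRCRRR: 8!/(5!·2!) = 168.
If the two M's are adjacent, glue them into one block, leaving 7 items to arrange: (7)!/(5!) = 42 ways.
Hence 168 − 42 = 126.

126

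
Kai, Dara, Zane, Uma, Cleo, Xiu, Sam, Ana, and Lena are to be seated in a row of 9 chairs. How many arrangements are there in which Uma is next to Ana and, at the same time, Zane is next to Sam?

20160

Treat {Uma,Ana} as one block (2 orders) and {Zane,Sam} as another (2 orders).
That leaves 7 units to arrange: 2 × 2 × 7! = 4 × 5040 = 20160.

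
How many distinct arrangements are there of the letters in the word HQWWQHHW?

HQWWQHHW has 8 letters with H appearing 3 times, Q appearing twice, and W appearing 3 times.
Dividing 8! = 40320 by 3!·3!·2! = 72 for the repeated letters gives 560.

560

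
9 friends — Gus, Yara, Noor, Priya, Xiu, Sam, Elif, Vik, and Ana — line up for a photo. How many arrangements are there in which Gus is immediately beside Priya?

Treat {Gus, Priya} as a single unit. There are 8 units to order, and the pair itself can be ordered 2 ways.
That gives 2 × 8! = 2 × 40320 = 80640.

80640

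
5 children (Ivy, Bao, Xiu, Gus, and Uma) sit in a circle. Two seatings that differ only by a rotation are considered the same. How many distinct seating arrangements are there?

24

Seat Ivy anywhere (absorbing the rotational symmetry), then permute the other 4: (4)! = 24.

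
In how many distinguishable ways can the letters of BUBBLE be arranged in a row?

Letter multiplicities in BUBBLE: B×3, E×1, L×1, U×1.
So there are 6! / (3!) = 120 distinguishable arrangements.

120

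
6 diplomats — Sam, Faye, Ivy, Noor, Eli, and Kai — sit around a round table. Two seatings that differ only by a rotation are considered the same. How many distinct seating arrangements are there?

120

Fix one person's seat to break rotational symmetry; the remaining 5 people can be arranged in (5)! = 120 ways.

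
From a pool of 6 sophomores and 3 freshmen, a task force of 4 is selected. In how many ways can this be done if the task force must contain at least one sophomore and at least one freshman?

111

With no constraint there are C(9,4) = 126 possible selections.
Subtract selections that omit an entire group: no sophomores → C(3,4) = 0; no freshmen → C(6,4) = 15.
Both groups omitted at once is impossible, so 126 − 15 = 111.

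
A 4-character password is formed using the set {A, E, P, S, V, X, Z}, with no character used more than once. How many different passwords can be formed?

840

With no repetition, fill the 4 characters in order: 7 choices, then 6, down to 4.
That product is 7 × 6 × 5 × 4 = 840.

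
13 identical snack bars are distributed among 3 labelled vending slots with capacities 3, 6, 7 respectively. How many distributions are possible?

10

Ignoring the caps, the number of non-negative solutions to x_1+…+x_3 = 13 is C(15,2) = 105.
Subtract solutions that violate a single cap (substitute x_i' = x_i − (cap_i+1)): x_1 ≥ 4 gives C(11,2) = 55; x_2 ≥ 7 gives C(8,2) = 28; x_3 ≥ 8 gives C(7,2) = 21. Together 104.
Add back pairs where two caps are both exceeded: 6 + 3 + 0 = 9.
By inclusion–exclusion the count is 105 − 104 + 9 = 10.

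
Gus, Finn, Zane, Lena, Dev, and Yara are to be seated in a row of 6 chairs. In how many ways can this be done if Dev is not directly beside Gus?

480

There are 6! = 720 arrangements in all. If Dev and Gus are adjacent, merging them into one block gives 2·(5)! = 240 arrangements.
So 720 − 240 = 480 arrangements keep them apart.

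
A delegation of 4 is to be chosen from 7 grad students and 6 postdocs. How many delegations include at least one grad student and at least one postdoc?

665

Total 4-person selections from all 13: C(13,4) = 715.
Subtract selections that omit an entire group: no grad students → C(6,4) = 15; no postdocs → C(7,4) = 35.
Both groups omitted at once is impossible, so 715 − 50 = 665.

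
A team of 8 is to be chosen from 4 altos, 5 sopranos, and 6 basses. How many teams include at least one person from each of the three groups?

6216

Unrestricted: C(15,8) = 6435 ways to pick any 8 of the 15.
Subtract selections that omit an entire group: no altos → C(11,8) = 165; no sopranos → C(10,8) = 45; no basses → C(9,8) = 9.
Add back selections omitting two groups (i.e. drawn from a single group): C(4,8) + C(5,8) + C(6,8) = 0.
By inclusion–exclusion: 6435 − 219 + 0 = 6216.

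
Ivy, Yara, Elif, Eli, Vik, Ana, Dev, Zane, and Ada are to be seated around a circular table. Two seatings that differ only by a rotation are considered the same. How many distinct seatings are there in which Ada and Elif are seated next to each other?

10080

Glue Ada and Elif into a block (2 internal orders). Seating 8 units around a circle gives (7)! arrangements.
So 2 × (7)! = 2 × 5040 = 10080.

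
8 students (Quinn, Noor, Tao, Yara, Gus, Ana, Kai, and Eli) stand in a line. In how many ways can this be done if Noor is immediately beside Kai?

10080

Treat {Noor, Kai} as a single unit. There are 7 units to order, and the pair itself can be ordered 2 ways.
So the count is 2·(7)! = 10080.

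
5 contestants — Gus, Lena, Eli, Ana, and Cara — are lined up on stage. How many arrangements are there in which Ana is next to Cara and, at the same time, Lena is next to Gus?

Treat {Ana,Cara} as one block (2 orders) and {Lena,Gus} as another (2 orders).
That leaves 3 units to arrange: 2 × 2 × 3! = 4 × 6 = 24.

24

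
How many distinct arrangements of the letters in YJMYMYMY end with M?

105

Fix M in the last position and arrange the remaining 7 letters.
Those 7 letters have M appearing twice and Y appearing 4 times, giving (7)!/(4!·2!) = 105.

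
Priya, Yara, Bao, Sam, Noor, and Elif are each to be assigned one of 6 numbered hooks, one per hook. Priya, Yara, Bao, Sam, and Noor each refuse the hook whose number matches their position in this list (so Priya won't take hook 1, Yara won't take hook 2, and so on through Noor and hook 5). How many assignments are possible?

Let Aᵢ (for 1 ≤ i ≤ 5) be the placements that put person i in their forbidden hook. Any j of these fix j positions, leaving (6−j)! ways to fill the rest, and there are C(5,j) ways to pick which j.
By inclusion–exclusion, the number of valid placements is Σ_{j=0}^{5} (−1)^j C(5,j)·(6−j)!.
Computing: 720 − 600 + 240 − 60 + 10 − 1 = 309.

309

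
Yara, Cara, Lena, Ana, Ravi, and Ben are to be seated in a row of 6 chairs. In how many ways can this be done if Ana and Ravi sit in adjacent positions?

Place the 4 others and the Ana-Ravi pair as 5 objects in a line; the pair has 2 internal arrangements.
That gives 2 × 5! = 2 × 120 = 240.

240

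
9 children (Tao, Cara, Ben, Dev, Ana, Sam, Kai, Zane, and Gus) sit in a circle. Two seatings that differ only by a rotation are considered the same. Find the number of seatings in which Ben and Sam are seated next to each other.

10080

Treat {Ben, Sam} as one unit (2 internal orders) and seat the resulting 8 units around the table: (7)! circular arrangements.
So 2 × (7)! = 2 × 5040 = 10080.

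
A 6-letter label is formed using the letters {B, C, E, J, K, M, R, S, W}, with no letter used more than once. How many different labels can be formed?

60480

Choose and order 6 of the 9 symbols: the first letter has 9 options, the next 8, and so on down to 4.
That product is 9 × 8 × 7 × 6 × 5 × 4 = 60480.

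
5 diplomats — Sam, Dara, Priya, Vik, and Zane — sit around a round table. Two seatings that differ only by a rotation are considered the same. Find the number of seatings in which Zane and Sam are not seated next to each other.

All circular seatings of 5 people number (4)! = 24.
Seatings with Zane beside Sam: treat them as a block with 2 internal orders, giving 2 × (3)! = 12.
Subtracting, 24 − 12 = 12.

12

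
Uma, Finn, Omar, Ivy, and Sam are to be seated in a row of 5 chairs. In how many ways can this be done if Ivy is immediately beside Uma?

48

Glue Ivy and Uma into one block (2 internal orders), leaving 4 units to arrange in a row.
So the count is 2·(4)! = 48.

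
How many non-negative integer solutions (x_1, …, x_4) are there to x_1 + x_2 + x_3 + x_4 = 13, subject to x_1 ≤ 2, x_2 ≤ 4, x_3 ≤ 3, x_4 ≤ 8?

Without the upper bounds there are C(16,3) = 560 ways to split 13 among 4 variables.
Subtract solutions that violate a single cap (substitute x_i' = x_i − (cap_i+1)): x_1 ≥ 3 gives C(13,3) = 286; x_2 ≥ 5 gives C(11,3) = 165; x_3 ≥ 4 gives C(12,3) = 220; x_4 ≥ 9 gives C(7,3) = 35. Together 706.
Add back pairs where two caps are both exceeded: 56 + 84 + 4 + 35 + 0 + 1 = 180.
Subtract triples: 4 + 0 + 0 + 0 = 4.
By inclusion–exclusion the count is 560 − 706 + 180 − 4 = 30.

30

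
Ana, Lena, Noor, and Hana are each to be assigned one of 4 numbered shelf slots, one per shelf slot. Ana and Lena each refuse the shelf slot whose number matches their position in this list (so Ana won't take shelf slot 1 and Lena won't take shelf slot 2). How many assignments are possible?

14

Let Aᵢ (for i ∈ {1, 2}) be the placements that put person i in their forbidden shelf slot. Any j of these fix j positions, leaving (4−j)! ways to fill the rest, and there are C(2,j) ways to pick which j.
By inclusion–exclusion, the number of valid placements is Σ_{j=0}^{2} (−1)^j C(2,j)·(4−j)!.
Computing: 24 − 12 + 2 = 14.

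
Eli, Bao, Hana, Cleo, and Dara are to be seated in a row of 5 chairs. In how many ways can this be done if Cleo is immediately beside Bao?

Glue Cleo and Bao into one block (2 internal orders), leaving 4 units to arrange in a row.
So the count is 2·(4)! = 48.

48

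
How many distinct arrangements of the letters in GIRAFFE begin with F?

Fix F in the first position and arrange the remaining 6 letters.
Those 6 letters are all distinct, giving (6)! = 720.

720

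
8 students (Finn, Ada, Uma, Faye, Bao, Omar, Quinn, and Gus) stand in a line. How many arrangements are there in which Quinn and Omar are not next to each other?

30240

Of the 8! = 40320 arrangements, those with Quinn and Omar adjacent number 2 × 7! = 10080 (treat the pair as a block with 2 internal orders).
So 40320 − 10080 = 30240 arrangements keep them apart.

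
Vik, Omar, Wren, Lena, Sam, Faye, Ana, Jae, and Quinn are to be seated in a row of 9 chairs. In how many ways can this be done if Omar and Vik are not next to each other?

282240

There are 9! = 362880 arrangements in all. If Omar and Vik are adjacent, merging them into one block gives 2·(8)! = 80640 arrangements.
Complementary counting: 362880 − 80640 = 282240.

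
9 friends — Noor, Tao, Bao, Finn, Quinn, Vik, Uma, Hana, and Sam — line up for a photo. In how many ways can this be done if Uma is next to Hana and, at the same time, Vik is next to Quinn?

Treat {Uma,Hana} as one block (2 orders) and {Vik,Quinn} as another (2 orders).
That leaves 7 units to arrange: 2 × 2 × 7! = 4 × 5040 = 20160.

20160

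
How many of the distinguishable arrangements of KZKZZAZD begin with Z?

Fix Z in the first position and arrange the remaining 7 letters.
Those 7 letters have K appearing twice and Z appearing 3 times, giving (7)!/(3!·2!) = 420.

420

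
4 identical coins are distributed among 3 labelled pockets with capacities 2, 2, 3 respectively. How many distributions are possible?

Without the upper bounds there are C(6,2) = 15 ways to split 4 among 3 pockets.
Subtract solutions that violate a single cap (substitute x_i' = x_i − (cap_i+1)): x_1 ≥ 3 gives C(3,2) = 3; x_2 ≥ 3 gives C(3,2) = 3; x_3 ≥ 4 gives C(2,2) = 1. Together 7.
No two caps can be exceeded simultaneously, so the pair terms are all 0.
By inclusion–exclusion the count is 15 − 7 + 0 = 8.

8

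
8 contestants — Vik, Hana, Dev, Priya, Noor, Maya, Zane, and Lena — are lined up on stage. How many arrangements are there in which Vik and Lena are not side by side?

30240

Of the 8! = 40320 arrangements, those with Vik and Lena adjacent number 2 × 7! = 10080 (treat the pair as a block with 2 internal orders).
Complementary counting: 40320 − 10080 = 30240.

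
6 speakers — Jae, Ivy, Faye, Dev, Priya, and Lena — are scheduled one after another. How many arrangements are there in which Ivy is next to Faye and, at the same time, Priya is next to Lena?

96

Treat {Ivy,Faye} as one block (2 orders) and {Priya,Lena} as another (2 orders).
That leaves 4 units to arrange: 2 × 2 × 4! = 4 × 24 = 96.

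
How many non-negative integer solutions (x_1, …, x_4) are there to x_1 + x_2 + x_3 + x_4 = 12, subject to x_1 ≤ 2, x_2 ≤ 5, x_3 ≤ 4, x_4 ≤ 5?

31

Ignoring the caps, the number of non-negative solutions to x_1+…+x_4 = 12 is C(15,3) = 455.
Subtract solutions that violate a single cap (substitute x_i' = x_i − (cap_i+1)): x_1 ≥ 3 gives C(12,3) = 220; x_2 ≥ 6 gives C(9,3) = 84; x_3 ≥ 5 gives C(10,3) = 120; x_4 ≥ 6 gives C(9,3) = 84. Together 508.
Add back pairs where two caps are both exceeded: 20 + 35 + 20 + 4 + 1 + 4 = 84.
By inclusion–exclusion the count is 455 − 508 + 84 = 31.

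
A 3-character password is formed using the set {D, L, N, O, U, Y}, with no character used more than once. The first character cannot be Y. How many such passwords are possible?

The first character has 6−1 = 5 choices (anything except Y).
The remaining 2 characters are filled from the other 5 symbols without repetition: 5 × 4 = 20.
Total: 5 × 20 = 100.

100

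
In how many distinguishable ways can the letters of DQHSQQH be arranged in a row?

420

DQHSQQH has 7 letters with H appearing twice and Q appearing 3 times.
The number of distinct arrangements is 7!/(3!·2!) = 5040/12 = 420.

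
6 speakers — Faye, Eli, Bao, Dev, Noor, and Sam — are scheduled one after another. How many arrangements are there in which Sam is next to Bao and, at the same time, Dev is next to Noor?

Treat {Sam,Bao} as one block (2 orders) and {Dev,Noor} as another (2 orders).
That leaves 4 units to arrange: 2 × 2 × 4! = 4 × 24 = 96.

96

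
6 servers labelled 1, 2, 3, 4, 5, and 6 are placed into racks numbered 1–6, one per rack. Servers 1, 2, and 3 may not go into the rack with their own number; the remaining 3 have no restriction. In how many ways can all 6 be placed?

Let Aᵢ (for i ∈ {1, 2, 3}) be the placements that put server i in its forbidden rack. Any j of these fix j positions, leaving (6−j)! ways to fill the rest, and there are C(3,j) ways to pick which j.
By inclusion–exclusion, the number of valid placements is Σ_{j=0}^{3} (−1)^j C(3,j)·(6−j)!.
Computing: 720 − 360 + 72 − 6 = 426.

426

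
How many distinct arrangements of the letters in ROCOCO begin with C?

20

With the first slot taken by C, it remains to arrange the other 5 letters (ROOCO).
Those 5 letters have O appearing 3 times, giving (5)!/(3!) = 20.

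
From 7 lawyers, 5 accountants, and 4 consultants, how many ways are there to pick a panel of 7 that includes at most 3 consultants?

Split by how many consultants are chosen (0 through 3).
Sum: C(4,0)·C(12,7) + C(4,1)·C(12,6) + C(4,2)·C(12,5) + C(4,3)·C(12,4) = 792 + 3696 + 4752 + 1980 = 11220.

11220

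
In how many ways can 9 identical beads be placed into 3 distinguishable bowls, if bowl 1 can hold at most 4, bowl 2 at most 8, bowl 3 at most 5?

29

Ignoring the caps, the number of non-negative solutions to x_1+…+x_3 = 9 is C(11,2) = 55.
Subtract solutions that violate a single cap (substitute x_i' = x_i − (cap_i+1)): x_1 ≥ 5 gives C(6,2) = 15; x_2 ≥ 9 gives C(2,2) = 1; x_3 ≥ 6 gives C(5,2) = 10. Together 26.
No two caps can be exceeded simultaneously, so the pair terms are all 0.
By inclusion–exclusion the count is 55 − 26 + 0 = 29.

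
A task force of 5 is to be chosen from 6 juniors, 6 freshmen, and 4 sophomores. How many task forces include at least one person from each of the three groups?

3084

Unrestricted: C(16,5) = 4368 ways to pick any 5 of the 16.
Selections missing a whole group: no juniors → C(10,5) = 252; no freshmen → C(10,5) = 252; no sophomores → C(12,5) = 792.
Add back selections omitting two groups (i.e. drawn from a single group): C(6,5) + C(6,5) + C(4,5) = 12.
By inclusion–exclusion: 4368 − 1296 + 12 = 3084.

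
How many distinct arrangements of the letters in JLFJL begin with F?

With the first slot taken by F, it remains to arrange the other 4 letters (JLJL).
Those 4 letters have J appearing twice and L appearing twice, giving (4)!/(2!·2!) = 6.

6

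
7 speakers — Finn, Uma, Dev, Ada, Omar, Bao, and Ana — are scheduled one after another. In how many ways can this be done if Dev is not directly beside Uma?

Of the 7! = 5040 arrangements, those with Dev and Uma adjacent number 2 × 6! = 1440 (treat the pair as a block with 2 internal orders).
So 5040 − 1440 = 3600 arrangements keep them apart.

3600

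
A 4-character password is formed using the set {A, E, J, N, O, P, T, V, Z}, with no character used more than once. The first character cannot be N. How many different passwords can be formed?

The first character has 9−1 = 8 choices (anything except N).
The remaining 3 characters are filled from the other 8 symbols without repetition: 8 × 7 × 6 = 336.
Total: 8 × 336 = 2688.

2688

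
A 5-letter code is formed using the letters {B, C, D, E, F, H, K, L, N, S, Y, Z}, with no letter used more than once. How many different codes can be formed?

With no repetition, fill the 5 letters in order: 12 choices, then 11, down to 8.
That product is 12 × 11 × 10 × 9 × 8 = 95040.

95040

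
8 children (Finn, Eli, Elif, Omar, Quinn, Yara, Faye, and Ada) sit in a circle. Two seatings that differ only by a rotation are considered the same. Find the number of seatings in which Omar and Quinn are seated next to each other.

Treat {Omar, Quinn} as one unit (2 internal orders) and seat the resulting 7 units around the table: (6)! circular arrangements.
So 2 × (6)! = 2 × 720 = 1440.

1440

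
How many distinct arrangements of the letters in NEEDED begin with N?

With the first slot taken by N, it remains to arrange the other 5 letters (EEDED).
Those 5 letters have D appearing twice and E appearing 3 times, giving (5)!/(3!·2!) = 10.

10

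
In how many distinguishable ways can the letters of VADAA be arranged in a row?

VADAA has 5 letters with A appearing 3 times.
Dividing 5! = 120 by 3! = 6 for the repeated letters gives 20.

20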